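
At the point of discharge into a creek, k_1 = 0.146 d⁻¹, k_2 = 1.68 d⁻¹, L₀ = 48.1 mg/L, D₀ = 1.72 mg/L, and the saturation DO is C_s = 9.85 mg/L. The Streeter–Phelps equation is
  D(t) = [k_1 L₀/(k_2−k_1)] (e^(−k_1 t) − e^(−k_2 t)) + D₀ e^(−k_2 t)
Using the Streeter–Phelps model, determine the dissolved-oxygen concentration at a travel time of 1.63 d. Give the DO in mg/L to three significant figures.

DO ≈ 6.43 mg/L

k_1 L₀/(k_2−k_1) = 0.146×48.1/(1.68−0.146) = 7.023/1.534 = 4.578 mg/L.
e^(−k_1 t) = e^(−0.146×1.630) = 0.7882; e^(−k_2 t) = e^(−1.68×1.630) = 0.06467.
D = 4.578 × (0.7882 − 0.06467) + 1.72 × 0.06467 = 3.312 + 0.1112 = 3.424 mg/L.
DO = C_s − D = 9.85 − 3.424 = 6.426 mg/L.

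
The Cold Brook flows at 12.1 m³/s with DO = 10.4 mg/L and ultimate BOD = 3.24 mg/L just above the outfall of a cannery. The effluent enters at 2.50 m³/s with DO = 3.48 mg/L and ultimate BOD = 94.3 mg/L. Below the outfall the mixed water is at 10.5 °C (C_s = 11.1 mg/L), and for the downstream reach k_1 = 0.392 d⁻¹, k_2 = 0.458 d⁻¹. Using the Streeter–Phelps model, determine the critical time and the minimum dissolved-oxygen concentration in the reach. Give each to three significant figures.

Mixed DO = (12.1×10.4 + 2.50×3.48)/(12.1+2.50) = 134.5/14.60 = 9.215 mg/L.
Mixed L₀ = (12.1×3.24 + 2.50×94.3)/(14.60) = 275.0/14.60 = 18.83 mg/L.
Initial deficit D₀ = C_s − DO₀ = 11.1 − 9.215 = 1.885 mg/L.
t_c = (1/0.06600) ln[(0.458/0.392)(1 − 1.885×0.06600/(0.392×18.83))] = 15.15 × ln(1.149) = 2.100 d.
D_c = (0.392/0.458) × 18.83 × e^(−0.392×2.100) = 0.8559 × 18.83 × 0.4390 = 7.076 mg/L.
Minimum DO = 11.1 − 7.076 = 4.024 mg/L.

t_c ≈ 2.10 d; minimum DO ≈ 4.02 mg/L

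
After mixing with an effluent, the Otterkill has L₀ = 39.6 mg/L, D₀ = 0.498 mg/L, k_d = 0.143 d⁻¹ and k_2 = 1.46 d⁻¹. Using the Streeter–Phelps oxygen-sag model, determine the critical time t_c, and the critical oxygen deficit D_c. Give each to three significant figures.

At the critical point dD/dt = 0, so k_d L₀ e^(−k_d t) = k_2 D. Substituting D(t) from the Streeter–Phelps equation and solving for t gives
t_c = ln[(k_2/k_d)(1 − D₀(k_2−k_d)/(k_d L₀))] / (k_2−k_d).
Here k_2−k_d = 1.317 d⁻¹ and 1 − D₀(k_2−k_d)/(k_d L₀) = 1 − 0.498×1.317/(0.143×39.6) = 0.8842, so
t_c = ln(10.21 × 0.8842) / 1.317 = 2.200 / 1.317 = 1.671 d.
L(t_c) = L₀ e^(−k_d t_c) = 39.6 × 0.7875 = 31.18 mg/L, and at the critical point k_2 D_c = k_d L, so D_c = (0.143/1.46) × 31.18 = 3.054 mg/L.

t_c ≈ 1.67 d; D_c ≈ 3.05 mg/L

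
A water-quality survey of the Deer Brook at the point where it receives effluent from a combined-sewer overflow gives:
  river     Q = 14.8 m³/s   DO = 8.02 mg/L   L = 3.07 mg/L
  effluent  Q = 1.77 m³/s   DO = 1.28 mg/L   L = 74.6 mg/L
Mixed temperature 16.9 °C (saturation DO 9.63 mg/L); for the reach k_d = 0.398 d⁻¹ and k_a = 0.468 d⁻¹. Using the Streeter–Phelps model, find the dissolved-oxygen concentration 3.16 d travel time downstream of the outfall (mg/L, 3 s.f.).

Mixed DO = (14.8×8.02 + 1.77×1.28)/(14.8+1.77) = 121.0/16.57 = 7.300 mg/L.
Mixed L₀ = (14.8×3.07 + 1.77×74.6)/(16.57) = 177.5/16.57 = 10.71 mg/L.
Initial deficit D₀ = C_s − DO₀ = 9.63 − 7.300 = 2.330 mg/L.
D(3.16) = [0.398×10.71/(0.468−0.398)](e^(−0.398×3.16) − e^(−0.468×3.16)) + 2.330 e^(−0.468×3.16)
= 60.90 × (0.2843 − 0.2279) + 2.330 × 0.2279 = 3.967 mg/L.
DO = 9.63 − 3.967 = 5.663 mg/L.

DO ≈ 5.66 mg/L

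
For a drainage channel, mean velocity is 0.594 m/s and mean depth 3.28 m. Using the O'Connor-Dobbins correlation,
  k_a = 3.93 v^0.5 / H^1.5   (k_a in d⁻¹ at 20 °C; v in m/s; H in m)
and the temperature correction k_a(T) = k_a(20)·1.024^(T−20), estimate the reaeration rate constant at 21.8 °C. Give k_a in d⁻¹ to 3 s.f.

k_a ≈ 0.532 d⁻¹

k_a(20) = 3.93 × 0.594^0.5 / 3.28^1.5 = 3.93 × 0.7707 / 5.940 = 0.5099 d⁻¹.
k_a(21.8) = 0.5099 × 1.024^(21.8−20) = 0.5099 × 1.044 = 0.5321 d⁻¹.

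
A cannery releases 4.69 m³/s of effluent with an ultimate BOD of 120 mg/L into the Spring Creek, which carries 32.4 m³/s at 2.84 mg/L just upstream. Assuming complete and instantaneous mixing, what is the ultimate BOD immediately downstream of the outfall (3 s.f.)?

17.7 mg/L

Flow-weighted mixing: C = (Q_r C_r + Q_w C_w)/(Q_r + Q_w)
= (32.4×2.84 + 4.69×120)/(32.4 + 4.69) = 654.8/37.09 = 17.65 mg/L.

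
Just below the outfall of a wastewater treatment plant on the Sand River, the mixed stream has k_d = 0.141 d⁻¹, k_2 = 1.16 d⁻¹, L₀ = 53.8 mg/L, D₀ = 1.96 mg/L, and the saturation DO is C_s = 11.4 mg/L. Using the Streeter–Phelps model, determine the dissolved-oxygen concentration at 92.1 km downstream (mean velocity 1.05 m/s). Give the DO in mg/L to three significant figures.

Travel time t = x/v = 92.1 km / (1.05 m/s) = 92100 m / 1.05 m/s = 87710 s = 1.015 d.
k_d L₀/(k_2−k_d) = 0.141×53.8/(1.16−0.141) = 7.586/1.019 = 7.444 mg/L.
e^(−k_d t) = e^(−0.141×1.015) = 0.8666; e^(−k_2 t) = e^(−1.16×1.015) = 0.3080.
D = 7.444 × (0.8666 − 0.3080) + 1.96 × 0.3080 = 4.159 + 0.6037 = 4.762 mg/L.
DO = C_s − D = 11.4 − 4.762 = 6.638 mg/L.

DO ≈ 6.64 mg/L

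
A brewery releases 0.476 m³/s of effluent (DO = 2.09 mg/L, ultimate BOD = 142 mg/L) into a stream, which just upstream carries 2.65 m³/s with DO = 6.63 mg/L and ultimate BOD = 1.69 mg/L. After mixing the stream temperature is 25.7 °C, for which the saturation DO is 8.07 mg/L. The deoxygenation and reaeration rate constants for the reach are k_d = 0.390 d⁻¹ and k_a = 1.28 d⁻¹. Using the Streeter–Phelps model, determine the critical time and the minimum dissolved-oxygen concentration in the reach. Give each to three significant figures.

Mixed DO = (2.65×6.63 + 0.476×2.09)/(2.65+0.476) = 18.56/3.126 = 5.939 mg/L.
Mixed L₀ = (2.65×1.69 + 0.476×142)/(3.126) = 72.07/3.126 = 23.06 mg/L.
Initial deficit D₀ = C_s − DO₀ = 8.07 − 5.939 = 2.131 mg/L.
t_c = (1/0.8900) ln[(1.28/0.390)(1 − 2.131×0.8900/(0.390×23.06))] = 1.124 × ln(2.590) = 1.069 d.
D_c = (0.390/1.28) × 23.06 × e^(−0.390×1.069) = 0.3047 × 23.06 × 0.6590 = 4.630 mg/L.
Minimum DO = 8.07 − 4.630 = 3.440 mg/L.

t_c ≈ 1.07 d; minimum DO ≈ 3.44 mg/L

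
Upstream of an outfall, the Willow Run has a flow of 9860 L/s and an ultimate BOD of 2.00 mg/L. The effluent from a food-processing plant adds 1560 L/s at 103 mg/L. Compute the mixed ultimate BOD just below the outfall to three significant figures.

15.8 mg/L

Flow-weighted mixing: C = (Q_r C_r + Q_w C_w)/(Q_r + Q_w)
= (9860×2.00 + 1560×103)/(9860 + 1560) = 180400/11420 = 15.80 mg/L.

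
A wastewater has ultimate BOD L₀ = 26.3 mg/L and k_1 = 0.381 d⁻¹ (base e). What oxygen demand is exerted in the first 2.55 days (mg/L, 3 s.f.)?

y_t = L₀(1 − e^(−k_1 t)) = 26.3 × (1 − e^(−0.381×2.55))
= 26.3 × (1 − 0.3785) = 26.3 × 0.6215 = 16.35 mg/L.

y ≈ 16.3 mg/L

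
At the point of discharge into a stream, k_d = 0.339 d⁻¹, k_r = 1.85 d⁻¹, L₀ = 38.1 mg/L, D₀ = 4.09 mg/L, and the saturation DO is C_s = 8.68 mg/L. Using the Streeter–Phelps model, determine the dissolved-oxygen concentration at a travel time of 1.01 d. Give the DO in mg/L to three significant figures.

DO ≈ 3.30 mg/L

k_d L₀/(k_r−k_d) = 0.339×38.1/(1.85−0.339) = 12.92/1.511 = 8.548 mg/L.
e^(−k_d t) = e^(−0.339×1.010) = 0.7101; e^(−k_r t) = e^(−1.85×1.010) = 0.1544.
D = 8.548 × (0.7101 − 0.1544) + 4.09 × 0.1544 = 4.750 + 0.6313 = 5.382 mg/L.
DO = C_s − D = 8.68 − 5.382 = 3.298 mg/L.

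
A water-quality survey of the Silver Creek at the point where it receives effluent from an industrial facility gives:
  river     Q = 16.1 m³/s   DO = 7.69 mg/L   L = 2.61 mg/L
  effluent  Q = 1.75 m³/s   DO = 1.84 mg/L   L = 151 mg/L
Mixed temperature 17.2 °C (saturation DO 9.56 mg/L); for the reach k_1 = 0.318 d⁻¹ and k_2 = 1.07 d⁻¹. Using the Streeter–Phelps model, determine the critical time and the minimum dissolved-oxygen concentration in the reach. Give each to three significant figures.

t_c ≈ 1.07 d; minimum DO ≈ 5.93 mg/L

Mixed DO = (16.1×7.69 + 1.75×1.84)/(16.1+1.75) = 127.0/17.85 = 7.116 mg/L.
Mixed L₀ = (16.1×2.61 + 1.75×151)/(17.85) = 306.3/17.85 = 17.16 mg/L.
Initial deficit D₀ = C_s − DO₀ = 9.56 − 7.116 = 2.444 mg/L.
t_c = (1/0.7520) ln[(1.07/0.318)(1 − 2.444×0.7520/(0.318×17.16))] = 1.330 × ln(2.232) = 1.067 d.
D_c = (0.318/1.07) × 17.16 × e^(−0.318×1.067) = 0.2972 × 17.16 × 0.7122 = 3.632 mg/L.
Minimum DO = 9.56 − 3.632 = 5.928 mg/L.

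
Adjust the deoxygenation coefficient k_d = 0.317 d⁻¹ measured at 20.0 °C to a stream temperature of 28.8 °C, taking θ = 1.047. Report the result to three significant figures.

k_d(T₂) = k_d(T₁) · θ^(T₂−T₁) = 0.317 × 1.047^(28.8−20.0)
= 0.317 × 1.047^8.80 = 0.317 × 1.498 = 0.4749 d⁻¹.

k_d ≈ 0.475 d⁻¹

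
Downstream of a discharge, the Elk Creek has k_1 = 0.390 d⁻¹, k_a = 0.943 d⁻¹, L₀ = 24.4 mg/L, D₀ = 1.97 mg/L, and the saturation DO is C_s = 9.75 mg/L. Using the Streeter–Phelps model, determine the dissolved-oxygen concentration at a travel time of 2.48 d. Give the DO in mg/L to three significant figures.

k_1 L₀/(k_a−k_1) = 0.390×24.4/(0.943−0.390) = 9.516/0.5530 = 17.21 mg/L.
e^(−k_1 t) = e^(−0.390×2.480) = 0.3801; e^(−k_a t) = e^(−0.943×2.480) = 0.09646.
D = 17.21 × (0.3801 − 0.09646) + 1.97 × 0.09646 = 4.882 + 0.1900 = 5.072 mg/L.
DO = C_s − D = 9.75 − 5.072 = 4.678 mg/L.

DO ≈ 4.68 mg/L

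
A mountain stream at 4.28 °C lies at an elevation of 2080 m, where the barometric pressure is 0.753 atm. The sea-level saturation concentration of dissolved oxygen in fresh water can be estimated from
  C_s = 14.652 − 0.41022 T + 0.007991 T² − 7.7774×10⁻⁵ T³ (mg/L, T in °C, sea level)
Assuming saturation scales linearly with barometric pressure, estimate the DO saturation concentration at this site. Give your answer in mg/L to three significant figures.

C_s ≈ 9.82 mg/L

At sea level: C_s = 14.652 − 0.41022×4.28 + 0.007991×4.28² − 7.7774×10⁻⁵×4.28³ = 13.04 mg/L.
Pressure correction: C_s' = 13.04 × 0.753 = 9.817 mg/L.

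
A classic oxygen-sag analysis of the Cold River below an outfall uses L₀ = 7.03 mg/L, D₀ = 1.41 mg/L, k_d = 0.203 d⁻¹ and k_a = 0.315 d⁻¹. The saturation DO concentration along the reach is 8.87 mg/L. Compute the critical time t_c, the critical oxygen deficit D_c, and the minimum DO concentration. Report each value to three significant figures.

With k_a/k_d = 1.552 and 1 − D₀(k_a−k_d)/(k_d L₀) = 0.8893,
t_c = ln(1.552 × 0.8893) / (0.315 − 0.203) = ln(1.380) / 0.1120 = 0.3221/0.1120 = 2.876 d.
L(t_c) = L₀ e^(−k_d t_c) = 7.03 × 0.5578 = 3.921 mg/L, and at the critical point k_a D_c = k_d L, so D_c = (0.203/0.315) × 3.921 = 2.527 mg/L.
Minimum DO = C_s − D_c = 8.87 − 2.527 = 6.343 mg/L.

t_c ≈ 2.88 d; D_c ≈ 2.53 mg/L; min DO ≈ 6.34 mg/L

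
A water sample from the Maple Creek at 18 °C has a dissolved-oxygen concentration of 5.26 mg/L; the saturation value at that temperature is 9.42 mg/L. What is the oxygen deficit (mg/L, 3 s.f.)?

D = C_s − C = 9.42 − 5.26 = 4.16 mg/L.

D ≈ 4.16 mg/L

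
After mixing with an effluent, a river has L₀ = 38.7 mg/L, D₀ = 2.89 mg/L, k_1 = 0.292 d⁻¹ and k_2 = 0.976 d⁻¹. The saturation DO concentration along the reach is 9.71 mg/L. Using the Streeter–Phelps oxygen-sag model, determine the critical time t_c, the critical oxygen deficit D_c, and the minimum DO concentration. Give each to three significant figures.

With k_2/k_1 = 3.342 and 1 − D₀(k_2−k_1)/(k_1 L₀) = 0.8251,
t_c = ln(3.342 × 0.8251) / (0.976 − 0.292) = ln(2.758) / 0.6840 = 1.014/0.6840 = 1.483 d.
D_c = (k_1/k_2) L₀ e^(−k_1 t_c) = (0.292/0.976) × 38.7 × e^(−0.292×1.483) = 0.2992 × 38.7 × 0.6485 = 7.509 mg/L.
Minimum DO = C_s − D_c = 9.71 − 7.509 = 2.201 mg/L.

t_c ≈ 1.48 d; D_c ≈ 7.51 mg/L; min DO ≈ 2.20 mg/L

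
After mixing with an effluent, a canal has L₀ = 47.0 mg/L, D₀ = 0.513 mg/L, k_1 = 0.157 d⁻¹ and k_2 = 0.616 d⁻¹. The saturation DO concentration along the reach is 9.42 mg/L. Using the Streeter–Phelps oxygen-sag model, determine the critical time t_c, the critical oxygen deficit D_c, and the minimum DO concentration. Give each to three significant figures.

With k_2/k_1 = 3.924 and 1 − D₀(k_2−k_1)/(k_1 L₀) = 0.9681,
t_c = ln(3.924 × 0.9681) / (0.616 − 0.157) = ln(3.798) / 0.4590 = 1.335/0.4590 = 2.908 d.
L(t_c) = L₀ e^(−k_1 t_c) = 47.0 × 0.6335 = 29.77 mg/L, and at the critical point k_2 D_c = k_1 L, so D_c = (0.157/0.616) × 29.77 = 7.589 mg/L.
Minimum DO = C_s − D_c = 9.42 − 7.589 = 1.831 mg/L.

t_c ≈ 2.91 d; D_c ≈ 7.59 mg/L; min DO ≈ 1.83 mg/L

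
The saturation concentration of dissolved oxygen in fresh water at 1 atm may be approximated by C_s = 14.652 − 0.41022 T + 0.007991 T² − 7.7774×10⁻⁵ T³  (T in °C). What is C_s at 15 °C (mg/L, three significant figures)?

C_s = 14.652 − 0.41022×15 + 0.007991×15² − 7.7774×10⁻⁵×15³ = 10.03 mg/L.

C_s ≈ 10.0 mg/L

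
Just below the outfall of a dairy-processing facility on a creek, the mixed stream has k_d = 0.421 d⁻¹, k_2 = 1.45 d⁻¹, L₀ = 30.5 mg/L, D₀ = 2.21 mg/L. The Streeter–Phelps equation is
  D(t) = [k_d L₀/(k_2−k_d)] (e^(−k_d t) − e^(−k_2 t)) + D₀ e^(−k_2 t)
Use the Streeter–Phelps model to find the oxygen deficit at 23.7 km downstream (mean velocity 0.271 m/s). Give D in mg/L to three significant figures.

Travel time t = x/v = 23.7 km / (0.271 m/s) = 23700 m / 0.271 m/s = 87450 s = 1.012 d.
k_d L₀/(k_2−k_d) = 0.421×30.5/(1.45−0.421) = 12.84/1.029 = 12.48 mg/L.
e^(−k_d t) = e^(−0.421×1.012) = 0.6530; e^(−k_2 t) = e^(−1.45×1.012) = 0.2305.
D = 12.48 × (0.6530 − 0.2305) + 2.21 × 0.2305 = 5.273 + 0.5093 = 5.782 mg/L.

D ≈ 5.78 mg/L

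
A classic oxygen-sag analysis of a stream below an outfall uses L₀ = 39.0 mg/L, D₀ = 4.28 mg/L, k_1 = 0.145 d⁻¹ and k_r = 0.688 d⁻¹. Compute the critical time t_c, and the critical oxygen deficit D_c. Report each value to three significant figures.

At the critical point dD/dt = 0, so k_1 L₀ e^(−k_1 t) = k_r D. Substituting D(t) from the Streeter–Phelps equation and solving for t gives
t_c = ln[(k_r/k_1)(1 − D₀(k_r−k_1)/(k_1 L₀))] / (k_r−k_1).
Here k_r−k_1 = 0.5430 d⁻¹ and 1 − D₀(k_r−k_1)/(k_1 L₀) = 1 − 4.28×0.5430/(0.145×39.0) = 0.5890, so
t_c = ln(4.745 × 0.5890) / 0.5430 = 1.028 / 0.5430 = 1.893 d.
D_c = (k_1/k_r) L₀ e^(−k_1 t_c) = (0.145/0.688) × 39.0 × e^(−0.145×1.893) = 0.2108 × 39.0 × 0.7600 = 6.247 mg/L.

t_c ≈ 1.89 d; D_c ≈ 6.25 mg/L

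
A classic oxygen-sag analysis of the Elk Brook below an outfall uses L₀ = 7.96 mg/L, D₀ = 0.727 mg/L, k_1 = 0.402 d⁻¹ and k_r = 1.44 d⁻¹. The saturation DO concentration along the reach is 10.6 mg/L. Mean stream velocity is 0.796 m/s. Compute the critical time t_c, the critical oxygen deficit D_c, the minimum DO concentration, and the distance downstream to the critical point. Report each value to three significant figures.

t_c = [1/(k_r−k_1)] ln[(k_r/k_1)(1 − D₀(k_r−k_1)/(k_1 L₀))]
= [1/(1.44−0.402)] ln[(1.44/0.402)(1 − 0.727×1.038/(0.402×7.96))]
= (1/1.038) ln[3.582 × 0.7642] = 0.9634 × ln(2.737) = 0.9634 × 1.007 = 0.9701 d.
D_c = (k_1/k_r) L₀ e^(−k_1 t_c) = (0.402/1.44) × 7.96 × e^(−0.402×0.9701) = 0.2792 × 7.96 × 0.6771 = 1.505 mg/L.
Minimum DO = C_s − D_c = 10.6 − 1.505 = 9.095 mg/L.
x_c = v t_c = 0.796 m/s × 0.9701 d × 86400 s/d = 66720 m ≈ 66.7 km.

t_c ≈ 0.970 d; D_c ≈ 1.50 mg/L; min DO ≈ 9.10 mg/L; x_c ≈ 66.7 km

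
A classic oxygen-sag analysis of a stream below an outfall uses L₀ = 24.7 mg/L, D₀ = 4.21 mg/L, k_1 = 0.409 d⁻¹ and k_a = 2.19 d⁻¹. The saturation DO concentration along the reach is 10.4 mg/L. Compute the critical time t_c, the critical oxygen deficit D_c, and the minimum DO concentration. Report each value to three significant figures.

t_c = [1/(k_a−k_1)] ln[(k_a/k_1)(1 − D₀(k_a−k_1)/(k_1 L₀))]
= [1/(2.19−0.409)] ln[(2.19/0.409)(1 − 4.21×1.781/(0.409×24.7))]
= (1/1.781) ln[5.355 × 0.2578] = 0.5615 × ln(1.380) = 0.5615 × 0.3223 = 0.1810 d.
D_c = (k_1/k_a) L₀ e^(−k_1 t_c) = (0.409/2.19) × 24.7 × e^(−0.409×0.1810) = 0.1868 × 24.7 × 0.9286 = 4.284 mg/L.
Minimum DO = C_s − D_c = 10.4 − 4.284 = 6.116 mg/L.

t_c ≈ 0.181 d; D_c ≈ 4.28 mg/L; min DO ≈ 6.12 mg/L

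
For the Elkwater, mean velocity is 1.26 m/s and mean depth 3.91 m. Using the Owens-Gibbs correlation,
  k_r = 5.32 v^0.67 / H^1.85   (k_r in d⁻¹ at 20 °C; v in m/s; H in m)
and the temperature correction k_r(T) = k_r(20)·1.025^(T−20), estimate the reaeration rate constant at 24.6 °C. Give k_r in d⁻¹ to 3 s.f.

k_r(20) = 5.32 × 1.26^0.67 / 3.91^1.85 = 5.32 × 1.167 / 12.46 = 0.4985 d⁻¹.
k_r(24.6) = 0.4985 × 1.025^(24.6−20) = 0.4985 × 1.120 = 0.5584 d⁻¹.

k_r ≈ 0.558 d⁻¹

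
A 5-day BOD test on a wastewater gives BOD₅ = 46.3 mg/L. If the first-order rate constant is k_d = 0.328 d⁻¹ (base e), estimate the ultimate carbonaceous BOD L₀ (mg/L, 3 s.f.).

BOD₅ = L₀(1 − e^(−5k_d)) ⇒ L₀ = BOD₅ / (1 − e^(−5×0.328))
= 46.3 / (1 − 0.1940) = 46.3 / 0.8060 = 57.44 mg/L.

L₀ ≈ 57.4 mg/L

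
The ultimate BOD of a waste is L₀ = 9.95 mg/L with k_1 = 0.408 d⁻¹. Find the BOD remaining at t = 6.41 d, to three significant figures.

L ≈ 0.728 mg/L

L_t = L₀ e^(−k_1 t) = 9.95 × e^(−0.408×6.41) = 9.95 × 0.07315 = 0.7278 mg/L.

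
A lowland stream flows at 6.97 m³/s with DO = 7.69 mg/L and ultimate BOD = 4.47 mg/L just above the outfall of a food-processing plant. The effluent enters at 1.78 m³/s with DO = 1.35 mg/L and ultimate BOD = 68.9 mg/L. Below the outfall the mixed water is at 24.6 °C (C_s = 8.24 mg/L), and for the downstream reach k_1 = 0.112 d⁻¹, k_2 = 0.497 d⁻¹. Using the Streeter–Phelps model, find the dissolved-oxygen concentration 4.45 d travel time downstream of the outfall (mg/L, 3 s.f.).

DO ≈ 5.49 mg/L

Mixed DO = (6.97×7.69 + 1.78×1.35)/(6.97+1.78) = 56.00/8.750 = 6.400 mg/L.
Mixed L₀ = (6.97×4.47 + 1.78×68.9)/(8.750) = 153.8/8.750 = 17.58 mg/L.
Initial deficit D₀ = C_s − DO₀ = 8.24 − 6.400 = 1.840 mg/L.
D(4.45) = [0.112×17.58/(0.497−0.112)](e^(−0.112×4.45) − e^(−0.497×4.45)) + 1.840 e^(−0.497×4.45)
= 5.113 × (0.6075 − 0.1095) + 1.840 × 0.1095 = 2.748 mg/L.
DO = 8.24 − 2.748 = 5.492 mg/L.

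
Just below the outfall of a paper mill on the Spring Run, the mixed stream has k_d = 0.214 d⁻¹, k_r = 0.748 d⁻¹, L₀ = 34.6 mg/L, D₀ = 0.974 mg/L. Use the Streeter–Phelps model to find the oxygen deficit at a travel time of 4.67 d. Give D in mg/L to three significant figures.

D ≈ 4.71 mg/L

k_d L₀/(k_r−k_d) = 0.214×34.6/(0.748−0.214) = 7.404/0.5340 = 13.87 mg/L.
e^(−k_d t) = e^(−0.214×4.670) = 0.3681; e^(−k_r t) = e^(−0.748×4.670) = 0.03040.
D = 13.87 × (0.3681 − 0.03040) + 0.974 × 0.03040 = 4.683 + 0.02961 = 4.712 mg/L.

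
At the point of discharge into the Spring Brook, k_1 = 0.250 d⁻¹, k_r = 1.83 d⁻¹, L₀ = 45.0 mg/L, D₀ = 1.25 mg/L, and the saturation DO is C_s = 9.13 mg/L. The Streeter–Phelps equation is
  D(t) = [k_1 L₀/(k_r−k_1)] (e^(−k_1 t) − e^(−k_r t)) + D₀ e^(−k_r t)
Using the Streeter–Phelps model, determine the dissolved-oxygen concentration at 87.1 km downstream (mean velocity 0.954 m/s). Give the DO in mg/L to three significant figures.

Travel time t = x/v = 87.1 km / (0.954 m/s) = 87100 m / 0.954 m/s = 91300 s = 1.057 d.
k_1 L₀/(k_r−k_1) = 0.250×45.0/(1.83−0.250) = 11.25/1.580 = 7.120 mg/L.
e^(−k_1 t) = e^(−0.250×1.057) = 0.7678; e^(−k_r t) = e^(−1.83×1.057) = 0.1446.
D = 7.120 × (0.7678 − 0.1446) + 1.25 × 0.1446 = 4.438 + 0.1808 = 4.618 mg/L.
DO = C_s − D = 9.13 − 4.618 = 4.512 mg/L.

DO ≈ 4.51 mg/L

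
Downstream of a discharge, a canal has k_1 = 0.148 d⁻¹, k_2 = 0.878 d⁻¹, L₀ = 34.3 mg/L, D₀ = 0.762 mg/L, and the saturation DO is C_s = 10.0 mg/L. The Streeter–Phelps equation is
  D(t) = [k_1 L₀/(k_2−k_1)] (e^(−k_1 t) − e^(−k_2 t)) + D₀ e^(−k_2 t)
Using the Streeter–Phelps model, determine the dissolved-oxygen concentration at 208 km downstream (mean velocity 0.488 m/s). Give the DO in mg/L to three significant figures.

Travel time t = x/v = 208 km / (0.488 m/s) = 208000 m / 0.488 m/s = 426200 s = 4.933 d.
k_1 L₀/(k_2−k_1) = 0.148×34.3/(0.878−0.148) = 5.076/0.7300 = 6.954 mg/L.
e^(−k_1 t) = e^(−0.148×4.933) = 0.4819; e^(−k_2 t) = e^(−0.878×4.933) = 0.01315.
D = 6.954 × (0.4819 − 0.01315) + 0.762 × 0.01315 = 3.259 + 0.01002 = 3.269 mg/L.
DO = C_s − D = 10.0 − 3.269 = 6.731 mg/L.

DO ≈ 6.73 mg/L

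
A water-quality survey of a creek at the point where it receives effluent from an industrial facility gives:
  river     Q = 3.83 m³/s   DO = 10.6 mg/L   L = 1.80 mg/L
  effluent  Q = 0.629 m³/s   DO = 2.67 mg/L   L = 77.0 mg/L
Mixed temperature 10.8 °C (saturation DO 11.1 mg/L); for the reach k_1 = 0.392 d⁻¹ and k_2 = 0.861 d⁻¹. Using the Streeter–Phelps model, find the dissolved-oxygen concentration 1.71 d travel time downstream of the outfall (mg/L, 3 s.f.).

DO ≈ 7.80 mg/L

Mixed DO = (3.83×10.6 + 0.629×2.67)/(3.83+0.629) = 42.28/4.459 = 9.481 mg/L.
Mixed L₀ = (3.83×1.80 + 0.629×77.0)/(4.459) = 55.33/4.459 = 12.41 mg/L.
Initial deficit D₀ = C_s − DO₀ = 11.1 − 9.481 = 1.619 mg/L.
D(1.71) = [0.392×12.41/(0.861−0.392)](e^(−0.392×1.71) − e^(−0.861×1.71)) + 1.619 e^(−0.861×1.71)
= 10.37 × (0.5115 − 0.2294) + 1.619 × 0.2294 = 3.297 mg/L.
DO = 11.1 − 3.297 = 7.803 mg/L.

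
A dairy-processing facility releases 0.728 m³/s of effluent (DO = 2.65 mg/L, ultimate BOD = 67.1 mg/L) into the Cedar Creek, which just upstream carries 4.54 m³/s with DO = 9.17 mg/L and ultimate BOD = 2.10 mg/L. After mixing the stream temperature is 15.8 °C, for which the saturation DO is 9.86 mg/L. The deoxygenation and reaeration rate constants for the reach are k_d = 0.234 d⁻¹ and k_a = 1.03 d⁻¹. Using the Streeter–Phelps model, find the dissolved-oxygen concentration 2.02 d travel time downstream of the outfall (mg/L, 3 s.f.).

DO ≈ 8.04 mg/L

Mixed DO = (4.54×9.17 + 0.728×2.65)/(4.54+0.728) = 43.56/5.268 = 8.269 mg/L.
Mixed L₀ = (4.54×2.10 + 0.728×67.1)/(5.268) = 58.38/5.268 = 11.08 mg/L.
Initial deficit D₀ = C_s − DO₀ = 9.86 − 8.269 = 1.591 mg/L.
D(2.02) = [0.234×11.08/(1.03−0.234)](e^(−0.234×2.02) − e^(−1.03×2.02)) + 1.591 e^(−1.03×2.02)
= 3.258 × (0.6233 − 0.1249) + 1.591 × 0.1249 = 1.823 mg/L.
DO = 9.86 − 1.823 = 8.037 mg/L.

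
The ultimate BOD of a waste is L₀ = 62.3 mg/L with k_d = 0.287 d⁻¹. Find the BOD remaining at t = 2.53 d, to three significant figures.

L ≈ 30.1 mg/L

L_t = L₀ e^(−k_d t) = 62.3 × e^(−0.287×2.53) = 62.3 × 0.4838 = 30.14 mg/L.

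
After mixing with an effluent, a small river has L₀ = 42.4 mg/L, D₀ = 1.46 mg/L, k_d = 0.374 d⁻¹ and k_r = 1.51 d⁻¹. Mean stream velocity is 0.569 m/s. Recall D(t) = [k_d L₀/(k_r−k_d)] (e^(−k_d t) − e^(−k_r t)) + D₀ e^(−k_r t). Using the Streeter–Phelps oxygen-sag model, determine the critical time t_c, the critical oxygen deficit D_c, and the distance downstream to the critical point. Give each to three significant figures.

With k_r/k_d = 4.037 and 1 − D₀(k_r−k_d)/(k_d L₀) = 0.8954,
t_c = ln(4.037 × 0.8954) / (1.51 − 0.374) = ln(3.615) / 1.136 = 1.285/1.136 = 1.131 d.
L(t_c) = L₀ e^(−k_d t_c) = 42.4 × 0.6550 = 27.77 mg/L, and at the critical point k_r D_c = k_d L, so D_c = (0.374/1.51) × 27.77 = 6.879 mg/L.
x_c = v t_c = 0.569 m/s × 1.131 d × 86400 s/d = 55620 m ≈ 55.6 km.

t_c ≈ 1.13 d; D_c ≈ 6.88 mg/L; x_c ≈ 55.6 km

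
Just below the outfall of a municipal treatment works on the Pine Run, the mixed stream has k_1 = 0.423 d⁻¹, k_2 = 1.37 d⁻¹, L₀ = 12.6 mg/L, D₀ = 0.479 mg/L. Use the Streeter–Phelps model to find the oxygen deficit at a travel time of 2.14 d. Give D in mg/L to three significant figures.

D ≈ 2.00 mg/L

k_1 L₀/(k_2−k_1) = 0.423×12.6/(1.37−0.423) = 5.330/0.9470 = 5.628 mg/L.
e^(−k_1 t) = e^(−0.423×2.140) = 0.4045; e^(−k_2 t) = e^(−1.37×2.140) = 0.05330.
D = 5.628 × (0.4045 − 0.05330) + 0.479 × 0.05330 = 1.976 + 0.02553 = 2.002 mg/L.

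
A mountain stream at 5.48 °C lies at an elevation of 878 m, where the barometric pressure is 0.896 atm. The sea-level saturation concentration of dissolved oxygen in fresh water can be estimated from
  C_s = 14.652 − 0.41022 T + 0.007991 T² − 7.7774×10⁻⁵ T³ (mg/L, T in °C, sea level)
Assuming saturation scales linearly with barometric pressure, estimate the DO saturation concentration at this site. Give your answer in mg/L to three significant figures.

C_s ≈ 11.3 mg/L

At sea level: C_s = 14.652 − 0.41022×5.48 + 0.007991×5.48² − 7.7774×10⁻⁵×5.48³ = 12.63 mg/L.
Pressure correction: C_s' = 12.63 × 0.896 = 11.32 mg/L.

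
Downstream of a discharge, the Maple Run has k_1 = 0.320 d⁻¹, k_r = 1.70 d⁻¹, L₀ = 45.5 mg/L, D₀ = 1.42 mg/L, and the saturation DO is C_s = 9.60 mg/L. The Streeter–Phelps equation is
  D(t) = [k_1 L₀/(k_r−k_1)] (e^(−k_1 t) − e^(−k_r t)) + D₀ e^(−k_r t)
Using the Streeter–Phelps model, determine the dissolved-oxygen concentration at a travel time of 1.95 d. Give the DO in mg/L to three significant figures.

DO ≈ 4.28 mg/L

k_1 L₀/(k_r−k_1) = 0.320×45.5/(1.70−0.320) = 14.56/1.380 = 10.55 mg/L.
e^(−k_1 t) = e^(−0.320×1.950) = 0.5358; e^(−k_r t) = e^(−1.70×1.950) = 0.03633.
D = 10.55 × (0.5358 − 0.03633) + 1.42 × 0.03633 = 5.270 + 0.05159 = 5.321 mg/L.
DO = C_s − D = 9.60 − 5.321 = 4.279 mg/L.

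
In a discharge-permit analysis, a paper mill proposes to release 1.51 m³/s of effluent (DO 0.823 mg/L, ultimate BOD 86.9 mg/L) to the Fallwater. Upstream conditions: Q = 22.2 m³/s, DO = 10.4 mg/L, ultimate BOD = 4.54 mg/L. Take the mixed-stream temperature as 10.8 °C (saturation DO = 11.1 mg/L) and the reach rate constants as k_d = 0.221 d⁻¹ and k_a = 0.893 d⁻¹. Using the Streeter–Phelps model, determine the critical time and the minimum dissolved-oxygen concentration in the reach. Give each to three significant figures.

t_c ≈ 1.30 d; minimum DO ≈ 9.28 mg/L

Mixed DO = (22.2×10.4 + 1.51×0.823)/(22.2+1.51) = 232.1/23.71 = 9.790 mg/L.
Mixed L₀ = (22.2×4.54 + 1.51×86.9)/(23.71) = 232.0/23.71 = 9.785 mg/L.
Initial deficit D₀ = C_s − DO₀ = 11.1 − 9.790 = 1.310 mg/L.
t_c = (1/0.6720) ln[(0.893/0.221)(1 − 1.310×0.6720/(0.221×9.785))] = 1.488 × ln(2.396) = 1.300 d.
D_c = (0.221/0.893) × 9.785 × e^(−0.221×1.300) = 0.2475 × 9.785 × 0.7502 = 1.817 mg/L.
Minimum DO = 11.1 − 1.817 = 9.283 mg/L.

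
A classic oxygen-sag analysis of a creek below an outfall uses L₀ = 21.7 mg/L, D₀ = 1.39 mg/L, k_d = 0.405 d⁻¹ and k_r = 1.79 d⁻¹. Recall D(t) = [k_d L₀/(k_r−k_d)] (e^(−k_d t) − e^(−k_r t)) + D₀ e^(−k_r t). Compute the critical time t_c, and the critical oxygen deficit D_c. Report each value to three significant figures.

t_c ≈ 0.894 d; D_c ≈ 3.42 mg/L

With k_r/k_d = 4.420 and 1 − D₀(k_r−k_d)/(k_d L₀) = 0.7809,
t_c = ln(4.420 × 0.7809) / (1.79 − 0.405) = ln(3.452) / 1.385 = 1.239/1.385 = 0.8945 d.
L(t_c) = L₀ e^(−k_d t_c) = 21.7 × 0.6961 = 15.11 mg/L, and at the critical point k_r D_c = k_d L, so D_c = (0.405/1.79) × 15.11 = 3.418 mg/L.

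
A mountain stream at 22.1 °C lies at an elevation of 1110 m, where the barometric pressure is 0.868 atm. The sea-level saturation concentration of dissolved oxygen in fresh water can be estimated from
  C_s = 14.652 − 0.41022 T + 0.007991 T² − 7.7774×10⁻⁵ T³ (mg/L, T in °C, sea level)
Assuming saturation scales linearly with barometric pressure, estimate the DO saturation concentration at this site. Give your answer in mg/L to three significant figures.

C_s ≈ 7.51 mg/L

At sea level: C_s = 14.652 − 0.41022×22.1 + 0.007991×22.1² − 7.7774×10⁻⁵×22.1³ = 8.650 mg/L.
Pressure correction: C_s' = 8.650 × 0.868 = 7.508 mg/L.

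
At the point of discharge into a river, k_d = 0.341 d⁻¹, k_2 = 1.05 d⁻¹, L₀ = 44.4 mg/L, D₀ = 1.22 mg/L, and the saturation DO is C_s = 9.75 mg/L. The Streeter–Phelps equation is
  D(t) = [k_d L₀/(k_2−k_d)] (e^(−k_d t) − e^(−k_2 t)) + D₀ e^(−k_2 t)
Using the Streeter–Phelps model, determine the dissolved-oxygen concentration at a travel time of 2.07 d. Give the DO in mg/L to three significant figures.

DO ≈ 1.50 mg/L

k_d L₀/(k_2−k_d) = 0.341×44.4/(1.05−0.341) = 15.14/0.7090 = 21.35 mg/L.
e^(−k_d t) = e^(−0.341×2.070) = 0.4937; e^(−k_2 t) = e^(−1.05×2.070) = 0.1138.
D = 21.35 × (0.4937 − 0.1138) + 1.22 × 0.1138 = 8.113 + 0.1388 = 8.251 mg/L.
DO = C_s − D = 9.75 − 8.251 = 1.499 mg/L.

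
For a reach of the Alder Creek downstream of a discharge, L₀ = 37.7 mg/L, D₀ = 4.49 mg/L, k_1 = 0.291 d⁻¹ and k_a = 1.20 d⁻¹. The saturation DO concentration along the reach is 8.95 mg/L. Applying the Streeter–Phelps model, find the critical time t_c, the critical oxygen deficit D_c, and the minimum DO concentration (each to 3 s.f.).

t_c ≈ 1.05 d; D_c ≈ 6.74 mg/L; min DO ≈ 2.21 mg/L

At the critical point dD/dt = 0, so k_1 L₀ e^(−k_1 t) = k_a D. Substituting D(t) from the Streeter–Phelps equation and solving for t gives
t_c = ln[(k_a/k_1)(1 − D₀(k_a−k_1)/(k_1 L₀))] / (k_a−k_1).
Here k_a−k_1 = 0.9090 d⁻¹ and 1 − D₀(k_a−k_1)/(k_1 L₀) = 1 − 4.49×0.9090/(0.291×37.7) = 0.6280, so
t_c = ln(4.124 × 0.6280) / 0.9090 = 0.9515 / 0.9090 = 1.047 d.
D_c = (k_1/k_a) L₀ e^(−k_1 t_c) = (0.291/1.20) × 37.7 × e^(−0.291×1.047) = 0.2425 × 37.7 × 0.7374 = 6.742 mg/L.
Minimum DO = C_s − D_c = 8.95 − 6.742 = 2.208 mg/L.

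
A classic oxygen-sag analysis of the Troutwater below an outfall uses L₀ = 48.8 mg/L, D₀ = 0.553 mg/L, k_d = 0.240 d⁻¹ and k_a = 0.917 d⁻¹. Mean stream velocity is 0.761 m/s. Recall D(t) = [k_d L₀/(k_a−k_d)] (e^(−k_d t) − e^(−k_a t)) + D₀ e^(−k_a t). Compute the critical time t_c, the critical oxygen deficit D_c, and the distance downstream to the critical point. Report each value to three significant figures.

t_c = [1/(k_a−k_d)] ln[(k_a/k_d)(1 − D₀(k_a−k_d)/(k_d L₀))]
= [1/(0.917−0.240)] ln[(0.917/0.240)(1 − 0.553×0.6770/(0.240×48.8))]
= (1/0.6770) ln[3.821 × 0.9680] = 1.477 × ln(3.699) = 1.477 × 1.308 = 1.932 d.
D_c = (k_d/k_a) L₀ e^(−k_d t_c) = (0.240/0.917) × 48.8 × e^(−0.240×1.932) = 0.2617 × 48.8 × 0.6290 = 8.033 mg/L.
x_c = v t_c = 0.761 m/s × 1.932 d × 86400 s/d = 127000 m ≈ 127 km.

t_c ≈ 1.93 d; D_c ≈ 8.03 mg/L; x_c ≈ 127 km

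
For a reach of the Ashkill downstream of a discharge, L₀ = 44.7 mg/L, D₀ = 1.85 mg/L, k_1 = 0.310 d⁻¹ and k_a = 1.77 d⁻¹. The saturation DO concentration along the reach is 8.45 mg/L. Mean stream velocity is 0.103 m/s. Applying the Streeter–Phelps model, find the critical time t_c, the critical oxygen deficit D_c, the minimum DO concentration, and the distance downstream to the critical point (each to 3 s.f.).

t_c = [1/(k_a−k_1)] ln[(k_a/k_1)(1 − D₀(k_a−k_1)/(k_1 L₀))]
= [1/(1.77−0.310)] ln[(1.77/0.310)(1 − 1.85×1.460/(0.310×44.7))]
= (1/1.460) ln[5.710 × 0.8051] = 0.6849 × ln(4.597) = 0.6849 × 1.525 = 1.045 d.
D_c = (k_1/k_a) L₀ e^(−k_1 t_c) = (0.310/1.77) × 44.7 × e^(−0.310×1.045) = 0.1751 × 44.7 × 0.7233 = 5.663 mg/L.
Minimum DO = C_s − D_c = 8.45 − 5.663 = 2.787 mg/L.
x_c = v t_c = 0.103 m/s × 1.045 d × 86400 s/d = 9298 m ≈ 9.30 km.

t_c ≈ 1.04 d; D_c ≈ 5.66 mg/L; min DO ≈ 2.79 mg/L; x_c ≈ 9.30 km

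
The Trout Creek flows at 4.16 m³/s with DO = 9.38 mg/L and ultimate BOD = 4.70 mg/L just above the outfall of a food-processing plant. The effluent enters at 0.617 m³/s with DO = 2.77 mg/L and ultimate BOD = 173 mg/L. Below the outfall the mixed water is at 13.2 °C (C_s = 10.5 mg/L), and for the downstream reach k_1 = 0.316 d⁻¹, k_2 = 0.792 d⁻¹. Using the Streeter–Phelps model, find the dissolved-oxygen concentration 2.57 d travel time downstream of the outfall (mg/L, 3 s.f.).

Mixed DO = (4.16×9.38 + 0.617×2.77)/(4.16+0.617) = 40.73/4.777 = 8.526 mg/L.
Mixed L₀ = (4.16×4.70 + 0.617×173)/(4.777) = 126.3/4.777 = 26.44 mg/L.
Initial deficit D₀ = C_s − DO₀ = 10.5 − 8.526 = 1.974 mg/L.
D(2.57) = [0.316×26.44/(0.792−0.316)](e^(−0.316×2.57) − e^(−0.792×2.57)) + 1.974 e^(−0.792×2.57)
= 17.55 × (0.4439 − 0.1306) + 1.974 × 0.1306 = 5.756 mg/L.
DO = 10.5 − 5.756 = 4.744 mg/L.

DO ≈ 4.74 mg/L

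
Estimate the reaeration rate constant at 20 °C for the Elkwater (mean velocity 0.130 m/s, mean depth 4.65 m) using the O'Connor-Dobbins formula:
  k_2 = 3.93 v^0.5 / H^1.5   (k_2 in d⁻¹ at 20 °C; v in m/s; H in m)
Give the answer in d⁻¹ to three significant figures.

k_2 ≈ 0.141 d⁻¹

k_2 = 3.93 × 0.130^0.5 / 4.65^1.5 = 3.93 × 0.3606 / 10.03 = 0.1413 d⁻¹.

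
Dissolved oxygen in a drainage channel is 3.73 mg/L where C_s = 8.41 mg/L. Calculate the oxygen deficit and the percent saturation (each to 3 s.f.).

D ≈ 4.68 mg/L; 44.4 % saturation

D = C_s − C = 8.41 − 3.73 = 4.68 mg/L.
% saturation = 3.73/8.41 × 100 = 44.4 %.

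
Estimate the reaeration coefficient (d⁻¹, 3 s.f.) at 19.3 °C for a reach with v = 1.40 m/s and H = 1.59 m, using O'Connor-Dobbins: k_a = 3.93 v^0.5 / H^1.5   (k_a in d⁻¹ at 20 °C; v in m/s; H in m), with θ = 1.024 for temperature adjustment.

k_a(20) = 3.93 × 1.40^0.5 / 1.59^1.5 = 3.93 × 1.183 / 2.005 = 2.319 d⁻¹.
k_a(19.3) = 2.319 × 1.024^(19.3−20) = 2.319 × 0.9835 = 2.281 d⁻¹.

k_a ≈ 2.28 d⁻¹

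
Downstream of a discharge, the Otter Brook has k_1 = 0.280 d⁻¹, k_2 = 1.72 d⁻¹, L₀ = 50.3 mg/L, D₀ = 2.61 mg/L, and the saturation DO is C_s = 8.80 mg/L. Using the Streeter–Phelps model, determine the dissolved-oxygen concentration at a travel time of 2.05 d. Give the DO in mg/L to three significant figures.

k_1 L₀/(k_2−k_1) = 0.280×50.3/(1.72−0.280) = 14.08/1.440 = 9.781 mg/L.
e^(−k_1 t) = e^(−0.280×2.050) = 0.5633; e^(−k_2 t) = e^(−1.72×2.050) = 0.02942.
D = 9.781 × (0.5633 − 0.02942) + 2.61 × 0.02942 = 5.221 + 0.07679 = 5.298 mg/L.
DO = C_s − D = 8.80 − 5.298 = 3.502 mg/L.

DO ≈ 3.50 mg/L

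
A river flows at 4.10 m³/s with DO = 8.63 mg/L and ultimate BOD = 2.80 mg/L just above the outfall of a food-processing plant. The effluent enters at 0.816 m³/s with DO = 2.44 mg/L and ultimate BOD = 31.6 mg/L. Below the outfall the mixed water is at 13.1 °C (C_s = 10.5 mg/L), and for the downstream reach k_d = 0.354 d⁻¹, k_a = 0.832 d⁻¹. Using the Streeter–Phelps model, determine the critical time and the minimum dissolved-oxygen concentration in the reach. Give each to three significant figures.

Mixed DO = (4.10×8.63 + 0.816×2.44)/(4.10+0.816) = 37.37/4.916 = 7.603 mg/L.
Mixed L₀ = (4.10×2.80 + 0.816×31.6)/(4.916) = 37.27/4.916 = 7.580 mg/L.
Initial deficit D₀ = C_s − DO₀ = 10.5 − 7.603 = 2.897 mg/L.
t_c = (1/0.4780) ln[(0.832/0.354)(1 − 2.897×0.4780/(0.354×7.580))] = 2.092 × ln(1.137) = 0.2691 d.
D_c = (0.354/0.832) × 7.580 × e^(−0.354×0.2691) = 0.4255 × 7.580 × 0.9091 = 2.932 mg/L.
Minimum DO = 10.5 − 2.932 = 7.568 mg/L.

t_c ≈ 0.269 d; minimum DO ≈ 7.57 mg/L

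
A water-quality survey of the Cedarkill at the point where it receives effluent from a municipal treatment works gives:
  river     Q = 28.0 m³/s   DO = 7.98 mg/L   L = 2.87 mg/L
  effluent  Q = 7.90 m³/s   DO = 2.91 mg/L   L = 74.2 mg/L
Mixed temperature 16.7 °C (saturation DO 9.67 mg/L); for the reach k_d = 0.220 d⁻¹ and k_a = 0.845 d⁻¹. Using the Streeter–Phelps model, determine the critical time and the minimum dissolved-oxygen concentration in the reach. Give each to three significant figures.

Mixed DO = (28.0×7.98 + 7.90×2.91)/(28.0+7.90) = 246.4/35.90 = 6.864 mg/L.
Mixed L₀ = (28.0×2.87 + 7.90×74.2)/(35.90) = 666.5/35.90 = 18.57 mg/L.
Initial deficit D₀ = C_s − DO₀ = 9.67 − 6.864 = 2.806 mg/L.
t_c = (1/0.6250) ln[(0.845/0.220)(1 − 2.806×0.6250/(0.220×18.57))] = 1.600 × ln(2.192) = 1.256 d.
D_c = (0.220/0.845) × 18.57 × e^(−0.220×1.256) = 0.2604 × 18.57 × 0.7586 = 3.667 mg/L.
Minimum DO = 9.67 − 3.667 = 6.003 mg/L.

t_c ≈ 1.26 d; minimum DO ≈ 6.00 mg/L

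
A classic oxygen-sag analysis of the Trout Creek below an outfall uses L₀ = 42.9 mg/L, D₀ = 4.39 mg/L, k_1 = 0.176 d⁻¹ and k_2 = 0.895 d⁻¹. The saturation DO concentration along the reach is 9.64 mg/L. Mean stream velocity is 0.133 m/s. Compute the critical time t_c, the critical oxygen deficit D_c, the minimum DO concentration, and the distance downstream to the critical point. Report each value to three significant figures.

t_c ≈ 1.51 d; D_c ≈ 6.47 mg/L; min DO ≈ 3.17 mg/L; x_c ≈ 17.3 km

With k_2/k_1 = 5.085 and 1 − D₀(k_2−k_1)/(k_1 L₀) = 0.5820,
t_c = ln(5.085 × 0.5820) / (0.895 − 0.176) = ln(2.959) / 0.7190 = 1.085/0.7190 = 1.509 d.
L(t_c) = L₀ e^(−k_1 t_c) = 42.9 × 0.7668 = 32.89 mg/L, and at the critical point k_2 D_c = k_1 L, so D_c = (0.176/0.895) × 32.89 = 6.469 mg/L.
Minimum DO = C_s − D_c = 9.64 − 6.469 = 3.171 mg/L.
x_c = v t_c = 0.133 m/s × 1.509 d × 86400 s/d = 17340 m ≈ 17.3 km.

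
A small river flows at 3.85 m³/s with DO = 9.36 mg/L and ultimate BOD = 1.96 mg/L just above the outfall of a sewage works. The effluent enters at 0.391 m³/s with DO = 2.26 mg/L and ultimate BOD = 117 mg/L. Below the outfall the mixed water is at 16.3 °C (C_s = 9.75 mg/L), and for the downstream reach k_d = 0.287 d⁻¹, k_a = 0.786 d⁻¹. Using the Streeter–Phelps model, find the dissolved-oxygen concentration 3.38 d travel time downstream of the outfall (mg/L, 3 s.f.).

Mixed DO = (3.85×9.36 + 0.391×2.26)/(3.85+0.391) = 36.92/4.241 = 8.705 mg/L.
Mixed L₀ = (3.85×1.96 + 0.391×117)/(4.241) = 53.29/4.241 = 12.57 mg/L.
Initial deficit D₀ = C_s − DO₀ = 9.75 − 8.705 = 1.045 mg/L.
D(3.38) = [0.287×12.57/(0.786−0.287)](e^(−0.287×3.38) − e^(−0.786×3.38)) + 1.045 e^(−0.786×3.38)
= 7.227 × (0.3791 − 0.07018) + 1.045 × 0.07018 = 2.306 mg/L.
DO = 9.75 − 2.306 = 7.444 mg/L.

DO ≈ 7.44 mg/L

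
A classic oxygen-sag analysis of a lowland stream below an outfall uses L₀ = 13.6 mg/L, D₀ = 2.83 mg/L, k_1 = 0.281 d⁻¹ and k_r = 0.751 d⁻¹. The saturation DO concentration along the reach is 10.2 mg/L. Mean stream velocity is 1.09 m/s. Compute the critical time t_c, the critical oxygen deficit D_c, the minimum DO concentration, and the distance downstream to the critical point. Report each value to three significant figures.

t_c = [1/(k_r−k_1)] ln[(k_r/k_1)(1 − D₀(k_r−k_1)/(k_1 L₀))]
= [1/(0.751−0.281)] ln[(0.751/0.281)(1 − 2.83×0.4700/(0.281×13.6))]
= (1/0.4700) ln[2.673 × 0.6520] = 2.128 × ln(1.742) = 2.128 × 0.5553 = 1.181 d.
D_c = (k_1/k_r) L₀ e^(−k_1 t_c) = (0.281/0.751) × 13.6 × e^(−0.281×1.181) = 0.3742 × 13.6 × 0.7175 = 3.651 mg/L.
Minimum DO = C_s − D_c = 10.2 − 3.651 = 6.549 mg/L.
x_c = v t_c = 1.09 m/s × 1.181 d × 86400 s/d = 111300 m ≈ 111 km.

t_c ≈ 1.18 d; D_c ≈ 3.65 mg/L; min DO ≈ 6.55 mg/L; x_c ≈ 111 km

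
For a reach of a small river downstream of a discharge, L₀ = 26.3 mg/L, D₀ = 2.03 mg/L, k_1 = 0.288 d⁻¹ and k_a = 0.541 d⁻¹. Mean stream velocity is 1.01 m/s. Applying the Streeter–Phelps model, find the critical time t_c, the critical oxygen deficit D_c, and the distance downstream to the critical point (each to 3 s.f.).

With k_a/k_1 = 1.878 and 1 − D₀(k_a−k_1)/(k_1 L₀) = 0.9322,
t_c = ln(1.878 × 0.9322) / (0.541 − 0.288) = ln(1.751) / 0.2530 = 0.5602/0.2530 = 2.214 d.
D_c = (k_1/k_a) L₀ e^(−k_1 t_c) = (0.288/0.541) × 26.3 × e^(−0.288×2.214) = 0.5323 × 26.3 × 0.5285 = 7.399 mg/L.
x_c = v t_c = 1.01 m/s × 2.214 d × 86400 s/d = 193200 m ≈ 193 km.

t_c ≈ 2.21 d; D_c ≈ 7.40 mg/L; x_c ≈ 193 km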